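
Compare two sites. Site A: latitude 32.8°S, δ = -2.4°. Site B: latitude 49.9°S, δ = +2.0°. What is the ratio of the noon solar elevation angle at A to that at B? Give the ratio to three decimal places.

1.564

A: 90° − |-32.8 − (-2.4)| = 59.60°.
B: 90° − |-49.9 − (2.0)| = 38.10°.
Ratio A/B = 59.6000 / 38.1000 = 1.5643.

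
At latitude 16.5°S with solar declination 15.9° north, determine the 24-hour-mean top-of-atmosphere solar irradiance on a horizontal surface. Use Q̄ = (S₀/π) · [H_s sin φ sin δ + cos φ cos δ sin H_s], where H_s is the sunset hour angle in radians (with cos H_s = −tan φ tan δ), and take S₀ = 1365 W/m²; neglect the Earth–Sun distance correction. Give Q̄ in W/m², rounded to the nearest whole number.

−tan φ tan δ = −(-0.2962)(0.2849) = 0.0844; H_s = arccos(0.0844) = 85.16°. In radians, H_s = 1.4863.
H_s sin φ sin δ = 1.4863 × -0.2840 × 0.2740 = -0.1157.
cos φ cos δ sin H_s = 0.9588 × 0.9617 × 0.9964 = 0.9188.
Q̄ = (1365/π) × (-0.1157 + 0.9188) = 434.49 × 0.8031 = 348.94 W/m².

349 W/m²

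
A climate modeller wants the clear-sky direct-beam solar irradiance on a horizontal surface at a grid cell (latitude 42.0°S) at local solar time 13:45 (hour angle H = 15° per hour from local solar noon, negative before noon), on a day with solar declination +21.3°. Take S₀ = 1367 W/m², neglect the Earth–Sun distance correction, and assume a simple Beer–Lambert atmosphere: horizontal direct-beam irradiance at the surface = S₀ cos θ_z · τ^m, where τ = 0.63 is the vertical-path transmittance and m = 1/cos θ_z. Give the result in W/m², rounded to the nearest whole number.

152 W/m²

Hour angle H = 15° × (13.75 − 12) = 26.25°.
cos θ_z = sin(-42.0°) sin(21.3°) + cos(-42.0°) cos(21.3°) cos(26.25°) = -0.2431 + 0.6210 = 0.3779.
Air mass m = 1/cos θ_z = 1/0.3779 = 2.646; τ^m = 0.63^2.646 = 0.2945.
Surface direct beam = 1367 × 0.3779 × 0.2945 = 152.14 W/m².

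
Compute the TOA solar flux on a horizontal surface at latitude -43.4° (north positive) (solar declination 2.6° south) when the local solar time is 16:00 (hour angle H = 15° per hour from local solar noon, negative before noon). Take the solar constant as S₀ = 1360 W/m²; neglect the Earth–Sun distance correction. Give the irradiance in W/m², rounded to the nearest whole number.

536 W/m²

Hour angle H = 15° × (16 − 12) = 60.00°.
cos θ_z = sin(-43.4°) sin(-2.6°) + cos(-43.4°) cos(-2.6°) cos(60.00°) = 0.0312 + 0.3629 = 0.3941.
Top-of-atmosphere irradiance = S₀ cos θ_z = 1360 × 0.3941 = 535.98 W/m².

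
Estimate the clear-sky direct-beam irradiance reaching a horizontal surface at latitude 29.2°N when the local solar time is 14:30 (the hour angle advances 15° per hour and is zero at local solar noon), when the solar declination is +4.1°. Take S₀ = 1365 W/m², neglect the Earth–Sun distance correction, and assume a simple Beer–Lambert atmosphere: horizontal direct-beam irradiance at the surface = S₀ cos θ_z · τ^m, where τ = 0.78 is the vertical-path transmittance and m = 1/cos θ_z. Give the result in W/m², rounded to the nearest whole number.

703 W/m²

Hour angle H = 15° × (14.5 − 12) = 37.50°.
cos θ_z = sin φ sin δ + cos φ cos δ cos H = (0.4879)(0.0715) + (0.8729)(0.9974)(0.7934) = 0.7256.
Air mass m = 1/cos θ_z = 1/0.7256 = 1.378; τ^m = 0.78^1.378 = 0.7101.
Surface direct beam = 1365 × 0.7256 × 0.7101 = 703.31 W/m².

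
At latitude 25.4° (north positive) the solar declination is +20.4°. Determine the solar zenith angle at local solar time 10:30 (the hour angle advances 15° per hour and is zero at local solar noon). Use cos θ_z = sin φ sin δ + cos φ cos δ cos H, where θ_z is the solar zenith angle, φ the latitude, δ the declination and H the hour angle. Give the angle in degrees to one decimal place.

Hour angle H = 15° × (10.5 − 12) = -22.50°.
With φ = 25.4°, δ = 20.4°, H = -22.50°: sin φ sin δ = 0.1495, cos φ cos δ cos H = 0.7822, so cos θ_z = 0.9317.
θ_z = arccos(0.9317) = 21.30°.

21.3°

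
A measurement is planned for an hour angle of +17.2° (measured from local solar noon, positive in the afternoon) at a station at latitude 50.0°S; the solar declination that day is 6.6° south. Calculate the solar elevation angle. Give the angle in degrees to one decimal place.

cos θ_z = sin φ sin δ + cos φ cos δ cos H = (-0.7660)(-0.1149) + (0.6428)(0.9934)(0.9553) = 0.6980.
θ_z = arccos(0.6980) = 45.73°, so the elevation is 90° − 45.73° = 44.27°.

44.3°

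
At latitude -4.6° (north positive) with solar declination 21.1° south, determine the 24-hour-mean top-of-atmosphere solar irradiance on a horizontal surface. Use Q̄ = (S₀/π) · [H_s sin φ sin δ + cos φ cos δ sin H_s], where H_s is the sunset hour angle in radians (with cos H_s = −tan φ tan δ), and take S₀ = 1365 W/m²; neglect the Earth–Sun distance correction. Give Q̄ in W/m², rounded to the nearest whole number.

−tan φ tan δ = −(-0.0805)(-0.3859) = -0.0311; H_s = arccos(-0.0311) = 91.78°. In radians, H_s = 1.6019.
H_s sin φ sin δ = 1.6019 × -0.0802 × -0.3600 = 0.0463.
cos φ cos δ sin H_s = 0.9968 × 0.9330 × 0.9995 = 0.9295.
Q̄ = (1365/π) × (0.0463 + 0.9295) = 434.49 × 0.9758 = 423.98 W/m².

424 W/m²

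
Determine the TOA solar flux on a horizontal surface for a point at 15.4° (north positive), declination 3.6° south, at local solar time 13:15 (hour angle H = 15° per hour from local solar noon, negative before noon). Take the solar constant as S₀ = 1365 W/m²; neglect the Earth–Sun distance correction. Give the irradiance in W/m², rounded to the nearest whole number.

Hour angle H = 15° × (13.25 − 12) = 18.75°.
With φ = 15.4°, δ = -3.6°, H = 18.75°: sin φ sin δ = -0.0167, cos φ cos δ cos H = 0.9111, so cos θ_z = 0.8944.
Top-of-atmosphere irradiance = S₀ cos θ_z = 1365 × 0.8944 = 1220.86 W/m².

1221 W/m²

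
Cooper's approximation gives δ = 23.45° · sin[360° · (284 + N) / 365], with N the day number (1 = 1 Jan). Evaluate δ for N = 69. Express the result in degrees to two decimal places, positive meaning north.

360 × (284 + 69) / 365 = 348.164°; sin(348.164°) = -0.2051.
δ = 23.45 × -0.2051 = -4.810° ≈ -4.81°.

-4.81°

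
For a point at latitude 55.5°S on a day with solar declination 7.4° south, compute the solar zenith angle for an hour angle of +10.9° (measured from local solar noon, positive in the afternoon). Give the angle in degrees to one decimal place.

48.9°

With φ = -55.5°, δ = -7.4°, H = 10.90°: sin φ sin δ = 0.1061, cos φ cos δ cos H = 0.5516, so cos θ_z = 0.6577.
θ_z = arccos(0.6577) = 48.88°.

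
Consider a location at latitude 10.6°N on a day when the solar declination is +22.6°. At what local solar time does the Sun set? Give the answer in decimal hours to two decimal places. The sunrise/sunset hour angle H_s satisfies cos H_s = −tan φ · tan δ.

18.30 h

cos H_s = −tan(10.6°) · tan(22.6°) = -0.0779, so H_s = arccos(-0.0779) = 94.47°.
Sunset is at 12 + H_s/15 = 12 + 6.298 = 18.298 h local solar time.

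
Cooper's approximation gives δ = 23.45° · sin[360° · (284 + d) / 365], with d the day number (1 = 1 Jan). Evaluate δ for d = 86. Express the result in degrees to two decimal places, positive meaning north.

360 × (284 + 86) / 365 = 364.932°; sin(364.932°) = 0.0860.
δ = 23.45 × 0.0860 = 2.017° ≈ +2.02°.

+2.02°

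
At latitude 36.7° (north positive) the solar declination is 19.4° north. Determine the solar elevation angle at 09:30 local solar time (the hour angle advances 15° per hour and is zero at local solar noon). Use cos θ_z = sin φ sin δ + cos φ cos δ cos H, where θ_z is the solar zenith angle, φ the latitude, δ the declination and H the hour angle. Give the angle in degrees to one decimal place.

53.0°

Hour angle H = 15° × (9.5 − 12) = -37.50°.
cos θ_z = sin φ sin δ + cos φ cos δ cos H = (0.5976)(0.3322) + (0.8018)(0.9432)(0.7934) = 0.7985.
θ_z = arccos(0.7985) = 37.01°, so the elevation is 90° − 37.01° = 52.99°.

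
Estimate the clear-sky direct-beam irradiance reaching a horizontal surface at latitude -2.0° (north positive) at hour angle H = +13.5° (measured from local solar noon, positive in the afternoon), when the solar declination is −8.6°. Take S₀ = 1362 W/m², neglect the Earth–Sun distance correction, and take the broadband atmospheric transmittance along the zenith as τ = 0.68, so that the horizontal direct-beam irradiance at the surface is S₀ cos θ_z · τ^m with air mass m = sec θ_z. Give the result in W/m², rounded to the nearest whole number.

883 W/m²

With φ = -2.0°, δ = -8.6°, H = 13.50°: sin φ sin δ = 0.0052, cos φ cos δ cos H = 0.9609, so cos θ_z = 0.9661.
Air mass m = 1/cos θ_z = 1/0.9661 = 1.035; τ^m = 0.68^1.035 = 0.6709.
Surface direct beam = 1362 × 0.9661 × 0.6709 = 882.79 W/m².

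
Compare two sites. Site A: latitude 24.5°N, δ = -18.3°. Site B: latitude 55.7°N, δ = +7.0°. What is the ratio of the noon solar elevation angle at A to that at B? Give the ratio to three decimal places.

1.143

A: 90° − |24.5 − (-18.3)| = 47.20°.
B: 90° − |55.7 − (7.0)| = 41.30°.
Ratio A/B = 47.2000 / 41.3000 = 1.1429.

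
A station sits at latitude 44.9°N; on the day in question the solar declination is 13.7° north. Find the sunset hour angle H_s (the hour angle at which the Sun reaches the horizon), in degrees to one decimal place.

104.1°

cos H_s = −tan(44.9°) · tan(13.7°) = -0.2429, so H_s = arccos(-0.2429) = 104.06°.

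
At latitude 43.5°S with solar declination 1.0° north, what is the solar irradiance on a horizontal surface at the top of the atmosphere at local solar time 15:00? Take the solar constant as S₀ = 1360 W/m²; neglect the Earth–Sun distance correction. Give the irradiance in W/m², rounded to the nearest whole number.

681 W/m²

Hour angle H = 15° × (15 − 12) = 45.00°.
cos θ_z = sin(-43.5°) sin(1.0°) + cos(-43.5°) cos(1.0°) cos(45.00°) = -0.0120 + 0.5128 = 0.5008.
Top-of-atmosphere irradiance = S₀ cos θ_z = 1360 × 0.5008 = 681.09 W/m².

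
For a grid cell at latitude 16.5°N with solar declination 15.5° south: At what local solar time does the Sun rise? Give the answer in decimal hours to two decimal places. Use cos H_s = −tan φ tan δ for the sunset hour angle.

6.31 h

cos H_s = −tan(16.5°) · tan(-15.5°) = 0.0821, so H_s = arccos(0.0821) = 85.29°.
Sunrise is at 12 − H_s/15 = 12 − 5.686 = 6.314 h local solar time.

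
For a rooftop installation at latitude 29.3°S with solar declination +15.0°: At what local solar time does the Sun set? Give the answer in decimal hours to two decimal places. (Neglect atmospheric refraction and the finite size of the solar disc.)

17.42 h

The sunset hour angle satisfies cos H_s = −tan φ tan δ = 0.1504, giving H_s = 81.35°.
Sunset is at 12 + H_s/15 = 12 + 5.423 = 17.423 h local solar time.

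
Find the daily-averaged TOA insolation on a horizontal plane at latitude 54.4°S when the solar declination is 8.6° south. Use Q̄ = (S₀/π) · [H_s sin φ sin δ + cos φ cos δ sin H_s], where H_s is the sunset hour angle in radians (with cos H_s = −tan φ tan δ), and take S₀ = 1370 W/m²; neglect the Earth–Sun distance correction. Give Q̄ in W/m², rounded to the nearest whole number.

The sunset hour angle satisfies cos H_s = −tan φ tan δ = -0.2112, giving H_s = 102.19°. In radians, H_s = 1.7836.
H_s sin φ sin δ = 1.7836 × -0.8131 × -0.1495 = 0.2168.
cos φ cos δ sin H_s = 0.5821 × 0.9888 × 0.9774 = 0.5626.
Q̄ = (1370/π) × (0.2168 + 0.5626) = 436.08 × 0.7794 = 339.88 W/m².

340 W/m²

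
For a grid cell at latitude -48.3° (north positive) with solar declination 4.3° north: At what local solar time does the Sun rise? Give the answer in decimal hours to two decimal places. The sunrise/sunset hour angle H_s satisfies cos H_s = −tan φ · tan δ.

cos H_s = −tan(-48.3°) · tan(4.3°) = 0.0844, so H_s = arccos(0.0844) = 85.16°.
Sunrise is at 12 − H_s/15 = 12 − 5.677 = 6.323 h local solar time.

6.32 h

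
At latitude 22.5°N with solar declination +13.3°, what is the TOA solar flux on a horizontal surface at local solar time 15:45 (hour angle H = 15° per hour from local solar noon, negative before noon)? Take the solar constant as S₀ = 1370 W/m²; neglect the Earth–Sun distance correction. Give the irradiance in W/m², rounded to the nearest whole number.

805 W/m²

Hour angle H = 15° × (15.75 − 12) = 56.25°.
With φ = 22.5°, δ = 13.3°, H = 56.25°: sin φ sin δ = 0.0880, cos φ cos δ cos H = 0.4995, so cos θ_z = 0.5875.
Top-of-atmosphere irradiance = S₀ cos θ_z = 1370 × 0.5875 = 804.88 W/m².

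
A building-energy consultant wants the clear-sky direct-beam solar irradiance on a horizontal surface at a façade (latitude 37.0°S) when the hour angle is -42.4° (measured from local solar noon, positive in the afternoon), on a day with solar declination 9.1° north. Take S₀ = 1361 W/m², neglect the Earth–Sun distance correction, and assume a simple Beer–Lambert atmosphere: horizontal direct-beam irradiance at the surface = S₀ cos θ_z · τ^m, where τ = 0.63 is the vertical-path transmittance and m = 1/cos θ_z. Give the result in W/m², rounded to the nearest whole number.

257 W/m²

cos θ_z = sin φ sin δ + cos φ cos δ cos H = (-0.6018)(0.1582) + (0.7986)(0.9874)(0.7385) = 0.4871.
Air mass m = 1/cos θ_z = 1/0.4871 = 2.053; τ^m = 0.63^2.053 = 0.3873.
Surface direct beam = 1361 × 0.4871 × 0.3873 = 256.76 W/m².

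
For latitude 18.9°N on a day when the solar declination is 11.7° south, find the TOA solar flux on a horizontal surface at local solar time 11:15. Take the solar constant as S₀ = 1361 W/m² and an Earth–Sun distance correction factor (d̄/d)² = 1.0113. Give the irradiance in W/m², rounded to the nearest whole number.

1160 W/m²

Hour angle H = 15° × (11.25 − 12) = -11.25°.
With φ = 18.9°, δ = -11.7°, H = -11.25°: sin φ sin δ = -0.0657, cos φ cos δ cos H = 0.9086, so cos θ_z = 0.8429.
Top-of-atmosphere irradiance = S₀ (d̄/d)² cos θ_z = 1361 × 1.0113 × 0.8429 = 1160.15 W/m².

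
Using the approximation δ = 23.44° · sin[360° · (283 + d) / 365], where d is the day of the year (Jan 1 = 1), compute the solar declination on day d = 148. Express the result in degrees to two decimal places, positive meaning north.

+21.26°

360 × (283 + 148) / 365 = 425.096°; sin(425.096°) = 0.9070.
δ = 23.44 × 0.9070 = 21.260° ≈ +21.26°.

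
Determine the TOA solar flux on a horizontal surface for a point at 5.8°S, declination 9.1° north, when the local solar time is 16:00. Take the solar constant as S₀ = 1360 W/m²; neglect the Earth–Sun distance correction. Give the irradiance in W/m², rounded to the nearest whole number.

Hour angle H = 15° × (16 − 12) = 60.00°.
With φ = -5.8°, δ = 9.1°, H = 60.00°: sin φ sin δ = -0.0160, cos φ cos δ cos H = 0.4912, so cos θ_z = 0.4752.
Top-of-atmosphere irradiance = S₀ cos θ_z = 1360 × 0.4752 = 646.27 W/m².

646 W/m²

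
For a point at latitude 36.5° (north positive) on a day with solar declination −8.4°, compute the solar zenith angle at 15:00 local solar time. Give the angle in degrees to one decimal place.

Hour angle H = 15° × (15 − 12) = 45.00°.
With φ = 36.5°, δ = -8.4°, H = 45.00°: sin φ sin δ = -0.0869, cos φ cos δ cos H = 0.5623, so cos θ_z = 0.4754.
θ_z = arccos(0.4754) = 61.61°.

61.6°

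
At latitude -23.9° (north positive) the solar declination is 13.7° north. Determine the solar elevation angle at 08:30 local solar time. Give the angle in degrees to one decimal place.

26.4°

Hour angle H = 15° × (8.5 − 12) = -52.50°.
With φ = -23.9°, δ = 13.7°, H = -52.50°: sin φ sin δ = -0.0960, cos φ cos δ cos H = 0.5407, so cos θ_z = 0.4447.
θ_z = arccos(0.4447) = 63.60°, so the elevation is 90° − 63.60° = 26.40°.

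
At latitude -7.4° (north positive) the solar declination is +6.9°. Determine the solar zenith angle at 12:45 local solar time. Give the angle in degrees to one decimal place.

Hour angle H = 15° × (12.75 − 12) = 11.25°.
cos θ_z = sin φ sin δ + cos φ cos δ cos H = (-0.1288)(0.1201) + (0.9917)(0.9928)(0.9808) = 0.9502.
θ_z = arccos(0.9502) = 18.16°.

18.2°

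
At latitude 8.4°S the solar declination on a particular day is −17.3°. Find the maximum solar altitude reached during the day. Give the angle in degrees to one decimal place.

81.1°

At local solar noon the hour angle is zero, so the elevation is 90° − |φ − δ| = 90° − |-8.4° − (-17.3°)| = 90° − 8.9° = 81.1°.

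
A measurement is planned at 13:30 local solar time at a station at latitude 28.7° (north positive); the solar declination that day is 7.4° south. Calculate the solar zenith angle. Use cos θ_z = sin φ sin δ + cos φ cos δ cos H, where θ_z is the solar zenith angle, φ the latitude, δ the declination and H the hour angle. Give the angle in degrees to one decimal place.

Hour angle H = 15° × (13.5 − 12) = 22.50°.
cos θ_z = sin φ sin δ + cos φ cos δ cos H = (0.4802)(-0.1288) + (0.8771)(0.9917)(0.9239) = 0.7418.
θ_z = arccos(0.7418) = 42.12°.

42.1°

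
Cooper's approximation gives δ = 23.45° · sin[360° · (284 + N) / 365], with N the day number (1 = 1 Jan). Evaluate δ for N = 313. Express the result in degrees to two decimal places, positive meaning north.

-17.65°

360 × (284 + 313) / 365 = 588.822°; sin(588.822°) = -0.7527.
δ = 23.45 × -0.7527 = -17.651° ≈ -17.65°.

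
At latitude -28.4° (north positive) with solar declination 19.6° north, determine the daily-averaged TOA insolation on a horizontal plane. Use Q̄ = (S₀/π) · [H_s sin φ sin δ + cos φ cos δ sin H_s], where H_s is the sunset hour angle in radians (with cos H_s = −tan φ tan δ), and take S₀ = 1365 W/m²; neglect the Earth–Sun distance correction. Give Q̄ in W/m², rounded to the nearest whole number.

258 W/m²

The sunset hour angle satisfies cos H_s = −tan φ tan δ = 0.1925, giving H_s = 78.90°. In radians, H_s = 1.3771.
H_s sin φ sin δ = 1.3771 × -0.4756 × 0.3355 = -0.2197.
cos φ cos δ sin H_s = 0.8796 × 0.9421 × 0.9813 = 0.8132.
Q̄ = (1365/π) × (-0.2197 + 0.8132) = 434.49 × 0.5935 = 257.87 W/m².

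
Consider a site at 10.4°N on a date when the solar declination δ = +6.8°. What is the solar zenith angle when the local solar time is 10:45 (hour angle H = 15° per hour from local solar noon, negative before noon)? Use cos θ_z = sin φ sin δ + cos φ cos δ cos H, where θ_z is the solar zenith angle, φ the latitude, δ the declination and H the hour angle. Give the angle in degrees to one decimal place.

Hour angle H = 15° × (10.75 − 12) = -18.75°.
With φ = 10.4°, δ = 6.8°, H = -18.75°: sin φ sin δ = 0.0214, cos φ cos δ cos H = 0.9248, so cos θ_z = 0.9462.
θ_z = arccos(0.9462) = 18.88°.

18.9°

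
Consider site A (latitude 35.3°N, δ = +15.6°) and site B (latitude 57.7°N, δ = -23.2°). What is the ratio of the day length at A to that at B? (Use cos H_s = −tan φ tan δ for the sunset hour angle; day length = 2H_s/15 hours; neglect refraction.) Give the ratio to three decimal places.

A: H_s = arccos(−tan 35.3° · tan 15.6°) = 101.40°, so 2H_s/15 = 13.5200 h.
B: H_s = arccos(−tan 57.7° · tan -23.2°) = 47.31°, so 2H_s/15 = 6.3080 h.
Ratio A/B = 13.5200 / 6.3080 = 2.1433.

2.143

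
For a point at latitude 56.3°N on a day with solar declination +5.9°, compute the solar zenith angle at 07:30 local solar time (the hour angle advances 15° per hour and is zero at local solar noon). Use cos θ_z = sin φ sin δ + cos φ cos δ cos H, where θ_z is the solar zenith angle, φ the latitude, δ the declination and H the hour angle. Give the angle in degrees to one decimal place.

72.7°

Hour angle H = 15° × (7.5 − 12) = -67.50°.
cos θ_z = sin φ sin δ + cos φ cos δ cos H = (0.8320)(0.1028) + (0.5548)(0.9947)(0.3827) = 0.2967.
θ_z = arccos(0.2967) = 72.74°.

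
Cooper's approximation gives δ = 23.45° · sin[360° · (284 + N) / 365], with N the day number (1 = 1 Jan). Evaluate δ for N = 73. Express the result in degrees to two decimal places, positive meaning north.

-3.22°

360 × (284 + 73) / 365 = 352.110°; sin(352.110°) = -0.1373.
δ = 23.45 × -0.1373 = -3.220° ≈ -3.22°.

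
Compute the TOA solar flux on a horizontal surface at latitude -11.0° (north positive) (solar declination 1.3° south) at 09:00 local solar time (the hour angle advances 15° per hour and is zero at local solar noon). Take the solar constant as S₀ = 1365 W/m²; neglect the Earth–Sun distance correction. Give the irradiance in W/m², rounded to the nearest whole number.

Hour angle H = 15° × (9 − 12) = -45.00°.
cos θ_z = sin(-11.0°) sin(-1.3°) + cos(-11.0°) cos(-1.3°) cos(-45.00°) = 0.0043 + 0.6939 = 0.6982.
Top-of-atmosphere irradiance = S₀ cos θ_z = 1365 × 0.6982 = 953.04 W/m².

953 W/m²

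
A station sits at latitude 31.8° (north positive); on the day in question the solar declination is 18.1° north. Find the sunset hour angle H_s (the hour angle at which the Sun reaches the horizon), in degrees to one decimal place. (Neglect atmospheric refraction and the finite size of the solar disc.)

101.7°

−tan φ tan δ = −(0.6200)(0.3269) = -0.2027; H_s = arccos(-0.2027) = 101.69°.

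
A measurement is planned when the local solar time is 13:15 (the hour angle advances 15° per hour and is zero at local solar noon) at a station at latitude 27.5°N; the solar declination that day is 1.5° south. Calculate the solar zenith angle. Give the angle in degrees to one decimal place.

Hour angle H = 15° × (13.25 − 12) = 18.75°.
cos θ_z = sin(27.5°) sin(-1.5°) + cos(27.5°) cos(-1.5°) cos(18.75°) = -0.0121 + 0.8396 = 0.8275.
θ_z = arccos(0.8275) = 34.16°.

34.2°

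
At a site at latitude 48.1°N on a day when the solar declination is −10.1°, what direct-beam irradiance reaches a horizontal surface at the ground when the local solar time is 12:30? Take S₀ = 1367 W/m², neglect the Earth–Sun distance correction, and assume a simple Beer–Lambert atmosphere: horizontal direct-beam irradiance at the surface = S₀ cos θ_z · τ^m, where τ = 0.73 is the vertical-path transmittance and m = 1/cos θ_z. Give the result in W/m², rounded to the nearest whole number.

Hour angle H = 15° × (12.5 − 12) = 7.50°.
cos θ_z = sin(48.1°) sin(-10.1°) + cos(48.1°) cos(-10.1°) cos(7.50°) = -0.1305 + 0.6519 = 0.5214.
Air mass m = 1/cos θ_z = 1/0.5214 = 1.918; τ^m = 0.73^1.918 = 0.5468.
Surface direct beam = 1367 × 0.5214 × 0.5468 = 389.73 W/m².

390 W/m²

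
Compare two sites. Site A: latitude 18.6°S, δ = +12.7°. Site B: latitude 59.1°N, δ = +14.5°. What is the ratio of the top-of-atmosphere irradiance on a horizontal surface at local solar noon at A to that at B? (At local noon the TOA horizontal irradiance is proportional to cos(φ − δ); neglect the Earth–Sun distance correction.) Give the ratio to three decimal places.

A: cos θ_z = cos(-18.6° − (12.7°)) = 0.8545.
B: cos θ_z = cos(59.1° − (14.5°)) = 0.7120.
Ratio A/B = 0.8545 / 0.7120 = 1.2001.

1.200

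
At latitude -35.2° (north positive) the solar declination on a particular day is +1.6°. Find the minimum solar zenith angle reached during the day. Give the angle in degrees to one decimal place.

36.8°

At local solar noon the hour angle is zero, so the zenith angle is |φ − δ| = |-35.2° − (1.6°)| = 36.8°.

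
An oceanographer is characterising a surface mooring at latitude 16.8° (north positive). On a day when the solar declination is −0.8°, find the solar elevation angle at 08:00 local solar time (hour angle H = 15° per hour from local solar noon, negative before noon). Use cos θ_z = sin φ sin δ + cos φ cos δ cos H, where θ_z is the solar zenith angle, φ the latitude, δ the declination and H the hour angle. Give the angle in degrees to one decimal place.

28.3°

Hour angle H = 15° × (8 − 12) = -60.00°.
With φ = 16.8°, δ = -0.8°, H = -60.00°: sin φ sin δ = -0.0040, cos φ cos δ cos H = 0.4786, so cos θ_z = 0.4746.
θ_z = arccos(0.4746) = 61.67°, so the elevation is 90° − 61.67° = 28.33°.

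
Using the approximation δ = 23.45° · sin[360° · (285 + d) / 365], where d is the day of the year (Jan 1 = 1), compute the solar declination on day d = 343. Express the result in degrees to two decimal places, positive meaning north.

360 × (285 + 343) / 365 = 619.397°; sin(619.397°) = -0.9829.
δ = 23.45 × -0.9829 = -23.049° ≈ -23.05°.

-23.05°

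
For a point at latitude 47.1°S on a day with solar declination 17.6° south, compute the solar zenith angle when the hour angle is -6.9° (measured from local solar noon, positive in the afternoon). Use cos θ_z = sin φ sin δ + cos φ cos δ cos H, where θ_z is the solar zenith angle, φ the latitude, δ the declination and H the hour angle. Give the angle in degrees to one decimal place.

With φ = -47.1°, δ = -17.6°, H = -6.90°: sin φ sin δ = 0.2215, cos φ cos δ cos H = 0.6442, so cos θ_z = 0.8657.
θ_z = arccos(0.8657) = 30.04°.

30.0°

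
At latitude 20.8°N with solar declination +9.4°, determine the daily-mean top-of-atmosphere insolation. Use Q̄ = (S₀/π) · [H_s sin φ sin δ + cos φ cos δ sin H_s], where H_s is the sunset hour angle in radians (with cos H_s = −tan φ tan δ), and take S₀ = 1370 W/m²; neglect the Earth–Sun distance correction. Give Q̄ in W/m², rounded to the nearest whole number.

443 W/m²

The sunset hour angle satisfies cos H_s = −tan φ tan δ = -0.0629, giving H_s = 93.61°. In radians, H_s = 1.6338.
H_s sin φ sin δ = 1.6338 × 0.3551 × 0.1633 = 0.0947.
cos φ cos δ sin H_s = 0.9348 × 0.9866 × 0.9980 = 0.9204.
Q̄ = (1370/π) × (0.0947 + 0.9204) = 436.08 × 1.0151 = 442.66 W/m².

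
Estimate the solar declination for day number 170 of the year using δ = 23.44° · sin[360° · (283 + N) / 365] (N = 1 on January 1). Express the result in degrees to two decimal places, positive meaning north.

360 × (283 + 170) / 365 = 446.795°; sin(446.795°) = 0.9984.
δ = 23.44 × 0.9984 = 23.402° ≈ +23.40°.

+23.40°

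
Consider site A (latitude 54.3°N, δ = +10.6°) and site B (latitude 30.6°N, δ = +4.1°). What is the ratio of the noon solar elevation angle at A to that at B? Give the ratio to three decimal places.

0.729

A: 90° − |54.3 − (10.6)| = 46.30°.
B: 90° − |30.6 − (4.1)| = 63.50°.
Ratio A/B = 46.3000 / 63.5000 = 0.7291.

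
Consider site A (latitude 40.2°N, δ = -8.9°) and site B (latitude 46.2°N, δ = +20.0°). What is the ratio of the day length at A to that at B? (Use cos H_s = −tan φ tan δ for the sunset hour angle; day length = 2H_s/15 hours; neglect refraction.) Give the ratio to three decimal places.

0.734

A: H_s = arccos(−tan 40.2° · tan -8.9°) = 82.40°, so 2H_s/15 = 10.9867 h.
B: H_s = arccos(−tan 46.2° · tan 20.0°) = 112.31°, so 2H_s/15 = 14.9747 h.
Ratio A/B = 10.9867 / 14.9747 = 0.7337.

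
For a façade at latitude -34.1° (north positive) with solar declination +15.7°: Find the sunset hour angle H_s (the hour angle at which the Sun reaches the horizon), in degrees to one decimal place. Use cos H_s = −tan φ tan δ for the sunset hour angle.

The sunset hour angle satisfies cos H_s = −tan φ tan δ = 0.1903, giving H_s = 79.03°.

79.0°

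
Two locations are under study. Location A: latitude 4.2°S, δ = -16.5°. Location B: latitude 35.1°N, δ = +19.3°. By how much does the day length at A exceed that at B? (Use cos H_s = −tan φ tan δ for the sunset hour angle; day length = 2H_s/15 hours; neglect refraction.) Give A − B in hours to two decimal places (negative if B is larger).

A: H_s = arccos(−tan -4.2° · tan -16.5°) = 91.25°, so 2H_s/15 = 12.1667 h.
B: H_s = arccos(−tan 35.1° · tan 19.3°) = 104.25°, so 2H_s/15 = 13.9000 h.
A − B = 12.1667 − 13.9000 = -1.7333 h.

-1.73 h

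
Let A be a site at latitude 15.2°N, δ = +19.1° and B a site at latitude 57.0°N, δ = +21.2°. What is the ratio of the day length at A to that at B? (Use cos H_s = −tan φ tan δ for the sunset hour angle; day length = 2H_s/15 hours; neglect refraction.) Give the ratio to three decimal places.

0.753

A: H_s = arccos(−tan 15.2° · tan 19.1°) = 95.40°, so 2H_s/15 = 12.7200 h.
B: H_s = arccos(−tan 57.0° · tan 21.2°) = 126.67°, so 2H_s/15 = 16.8893 h.
Ratio A/B = 12.7200 / 16.8893 = 0.7531.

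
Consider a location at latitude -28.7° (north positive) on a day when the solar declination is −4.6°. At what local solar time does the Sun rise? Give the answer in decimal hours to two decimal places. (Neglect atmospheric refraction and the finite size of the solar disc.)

−tan φ tan δ = −(-0.5475)(-0.0805) = -0.0441; H_s = arccos(-0.0441) = 92.53°.
Sunrise is at 12 − H_s/15 = 12 − 6.169 = 5.831 h local solar time.

5.83 h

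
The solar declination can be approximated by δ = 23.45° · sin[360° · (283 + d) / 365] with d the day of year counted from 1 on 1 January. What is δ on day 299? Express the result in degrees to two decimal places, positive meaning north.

-13.12°

360 × (283 + 299) / 365 = 574.027°; sin(574.027°) = -0.5596.
δ = 23.45 × -0.5596 = -13.123° ≈ -13.12°.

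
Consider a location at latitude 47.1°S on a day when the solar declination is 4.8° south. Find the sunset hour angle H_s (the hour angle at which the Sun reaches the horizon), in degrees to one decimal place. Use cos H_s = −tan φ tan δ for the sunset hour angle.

95.2°

The sunset hour angle satisfies cos H_s = −tan φ tan δ = -0.0904, giving H_s = 95.19°.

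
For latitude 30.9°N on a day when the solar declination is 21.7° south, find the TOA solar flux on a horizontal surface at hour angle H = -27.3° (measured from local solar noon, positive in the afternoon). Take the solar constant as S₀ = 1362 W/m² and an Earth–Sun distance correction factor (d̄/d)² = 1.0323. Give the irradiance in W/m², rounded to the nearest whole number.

729 W/m²

cos θ_z = sin φ sin δ + cos φ cos δ cos H = (0.5135)(-0.3697) + (0.8581)(0.9291)(0.8886) = 0.5186.
Top-of-atmosphere irradiance = S₀ (d̄/d)² cos θ_z = 1362 × 1.0323 × 0.5186 = 729.15 W/m².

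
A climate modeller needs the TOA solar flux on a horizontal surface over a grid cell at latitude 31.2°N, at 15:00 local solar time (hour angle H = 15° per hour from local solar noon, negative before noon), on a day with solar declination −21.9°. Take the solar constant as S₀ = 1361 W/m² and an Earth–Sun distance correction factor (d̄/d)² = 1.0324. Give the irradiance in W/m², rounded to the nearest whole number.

517 W/m²

Hour angle H = 15° × (15 − 12) = 45.00°.
cos θ_z = sin φ sin δ + cos φ cos δ cos H = (0.5180)(-0.3730) + (0.8554)(0.9278)(0.7071) = 0.3680.
Top-of-atmosphere irradiance = S₀ (d̄/d)² cos θ_z = 1361 × 1.0324 × 0.3680 = 517.08 W/m².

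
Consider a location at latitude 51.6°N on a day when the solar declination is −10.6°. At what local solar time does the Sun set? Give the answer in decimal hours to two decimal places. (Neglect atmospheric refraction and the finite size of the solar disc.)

17.09 h

−tan φ tan δ = −(1.2617)(-0.1871) = 0.2361; H_s = arccos(0.2361) = 76.34°.
Sunset is at 12 + H_s/15 = 12 + 5.089 = 17.089 h local solar time.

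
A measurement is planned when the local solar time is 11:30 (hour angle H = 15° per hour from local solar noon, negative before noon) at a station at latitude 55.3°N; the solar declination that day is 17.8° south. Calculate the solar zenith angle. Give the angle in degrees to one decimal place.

73.4°

Hour angle H = 15° × (11.5 − 12) = -7.50°.
With φ = 55.3°, δ = -17.8°, H = -7.50°: sin φ sin δ = -0.2513, cos φ cos δ cos H = 0.5374, so cos θ_z = 0.2861.
θ_z = arccos(0.2861) = 73.38°.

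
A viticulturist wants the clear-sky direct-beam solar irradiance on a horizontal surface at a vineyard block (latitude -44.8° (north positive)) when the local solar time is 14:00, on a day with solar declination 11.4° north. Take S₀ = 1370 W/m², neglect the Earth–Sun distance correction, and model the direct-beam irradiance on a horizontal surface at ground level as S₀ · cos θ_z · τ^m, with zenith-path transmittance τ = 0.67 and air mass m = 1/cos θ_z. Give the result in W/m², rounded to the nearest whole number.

267 W/m²

Hour angle H = 15° × (14 − 12) = 30.00°.
cos θ_z = sin(-44.8°) sin(11.4°) + cos(-44.8°) cos(11.4°) cos(30.00°) = -0.1393 + 0.6024 = 0.4631.
Air mass m = 1/cos θ_z = 1/0.4631 = 2.159; τ^m = 0.67^2.159 = 0.4212.
Surface direct beam = 1370 × 0.4631 × 0.4212 = 267.23 W/m².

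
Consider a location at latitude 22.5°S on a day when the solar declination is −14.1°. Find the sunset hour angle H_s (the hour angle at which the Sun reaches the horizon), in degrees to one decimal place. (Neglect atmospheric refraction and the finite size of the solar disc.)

cos H_s = −tan(-22.5°) · tan(-14.1°) = -0.1040, so H_s = arccos(-0.1040) = 95.97°.

96.0°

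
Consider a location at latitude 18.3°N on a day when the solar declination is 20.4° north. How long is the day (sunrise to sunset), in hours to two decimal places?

cos H_s = −tan(18.3°) · tan(20.4°) = -0.1230, so H_s = arccos(-0.1230) = 97.07°.
Day length = 2 H_s / 15° h⁻¹ = 194.14° / 15 = 12.943 h.

12.94 hours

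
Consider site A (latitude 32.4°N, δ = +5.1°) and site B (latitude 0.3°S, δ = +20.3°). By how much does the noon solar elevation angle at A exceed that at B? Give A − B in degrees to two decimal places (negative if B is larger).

-6.70°

A: 90° − |32.4 − (5.1)| = 62.70°.
B: 90° − |-0.3 − (20.3)| = 69.40°.
A − B = 62.70 − 69.40 = -6.70°.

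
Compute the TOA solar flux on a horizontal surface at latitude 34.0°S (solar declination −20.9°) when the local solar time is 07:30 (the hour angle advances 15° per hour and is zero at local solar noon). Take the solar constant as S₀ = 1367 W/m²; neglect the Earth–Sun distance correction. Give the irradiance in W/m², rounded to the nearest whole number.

678 W/m²

Hour angle H = 15° × (7.5 − 12) = -67.50°.
With φ = -34.0°, δ = -20.9°, H = -67.50°: sin φ sin δ = 0.1995, cos φ cos δ cos H = 0.2964, so cos θ_z = 0.4959.
Top-of-atmosphere irradiance = S₀ cos θ_z = 1367 × 0.4959 = 677.90 W/m².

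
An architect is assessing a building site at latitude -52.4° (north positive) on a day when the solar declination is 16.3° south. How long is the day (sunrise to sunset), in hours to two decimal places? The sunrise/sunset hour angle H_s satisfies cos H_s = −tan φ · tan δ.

cos H_s = −tan(-52.4°) · tan(-16.3°) = -0.3797, so H_s = arccos(-0.3797) = 112.32°.
Day length = 2 H_s / 15° h⁻¹ = 224.64° / 15 = 14.976 h.

14.98 hours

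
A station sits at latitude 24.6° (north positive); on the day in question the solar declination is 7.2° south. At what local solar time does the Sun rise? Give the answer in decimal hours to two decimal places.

The sunset hour angle satisfies cos H_s = −tan φ tan δ = 0.0578, giving H_s = 86.69°.
Sunrise is at 12 − H_s/15 = 12 − 5.779 = 6.221 h local solar time.

6.22 h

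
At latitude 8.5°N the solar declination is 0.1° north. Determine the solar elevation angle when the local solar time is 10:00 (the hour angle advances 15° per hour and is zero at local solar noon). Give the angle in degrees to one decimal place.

59.0°

Hour angle H = 15° × (10 − 12) = -30.00°.
cos θ_z = sin(8.5°) sin(0.1°) + cos(8.5°) cos(0.1°) cos(-30.00°) = 0.0003 + 0.8565 = 0.8568.
θ_z = arccos(0.8568) = 31.04°, so the elevation is 90° − 31.04° = 58.96°.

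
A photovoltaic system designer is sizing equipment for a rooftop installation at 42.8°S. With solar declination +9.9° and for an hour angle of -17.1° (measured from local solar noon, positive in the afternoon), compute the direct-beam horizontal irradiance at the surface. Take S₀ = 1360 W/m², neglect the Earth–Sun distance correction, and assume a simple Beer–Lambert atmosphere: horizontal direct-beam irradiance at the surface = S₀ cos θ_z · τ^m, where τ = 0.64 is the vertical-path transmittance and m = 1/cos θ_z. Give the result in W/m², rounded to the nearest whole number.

359 W/m²

With φ = -42.8°, δ = 9.9°, H = -17.10°: sin φ sin δ = -0.1168, cos φ cos δ cos H = 0.6909, so cos θ_z = 0.5741.
Air mass m = 1/cos θ_z = 1/0.5741 = 1.742; τ^m = 0.64^1.742 = 0.4596.
Surface direct beam = 1360 × 0.5741 × 0.4596 = 358.84 W/m².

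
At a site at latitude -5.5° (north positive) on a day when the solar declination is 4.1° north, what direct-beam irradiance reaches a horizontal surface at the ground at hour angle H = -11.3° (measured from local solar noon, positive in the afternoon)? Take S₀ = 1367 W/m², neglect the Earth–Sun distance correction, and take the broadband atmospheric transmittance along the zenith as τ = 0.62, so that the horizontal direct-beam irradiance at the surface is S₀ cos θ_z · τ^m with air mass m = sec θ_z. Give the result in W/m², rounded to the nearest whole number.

806 W/m²

cos θ_z = sin(-5.5°) sin(4.1°) + cos(-5.5°) cos(4.1°) cos(-11.30°) = -0.0069 + 0.9736 = 0.9667.
Air mass m = 1/cos θ_z = 1/0.9667 = 1.034; τ^m = 0.62^1.034 = 0.6100.
Surface direct beam = 1367 × 0.9667 × 0.6100 = 806.10 W/m².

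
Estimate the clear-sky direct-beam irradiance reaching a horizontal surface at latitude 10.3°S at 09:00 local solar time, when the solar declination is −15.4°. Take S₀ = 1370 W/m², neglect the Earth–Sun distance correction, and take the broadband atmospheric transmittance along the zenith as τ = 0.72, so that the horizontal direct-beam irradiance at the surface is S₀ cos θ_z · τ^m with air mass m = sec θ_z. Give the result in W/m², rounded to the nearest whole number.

Hour angle H = 15° × (9 − 12) = -45.00°.
With φ = -10.3°, δ = -15.4°, H = -45.00°: sin φ sin δ = 0.0475, cos φ cos δ cos H = 0.6707, so cos θ_z = 0.7182.
Air mass m = 1/cos θ_z = 1/0.7182 = 1.392; τ^m = 0.72^1.392 = 0.6330.
Surface direct beam = 1370 × 0.7182 × 0.6330 = 622.83 W/m².

623 W/m²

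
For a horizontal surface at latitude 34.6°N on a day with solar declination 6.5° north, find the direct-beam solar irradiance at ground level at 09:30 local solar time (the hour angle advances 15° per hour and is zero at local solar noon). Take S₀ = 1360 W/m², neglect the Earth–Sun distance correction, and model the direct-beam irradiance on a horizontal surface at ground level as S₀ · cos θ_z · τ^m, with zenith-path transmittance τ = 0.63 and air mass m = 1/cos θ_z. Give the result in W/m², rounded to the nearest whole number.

Hour angle H = 15° × (9.5 − 12) = -37.50°.
With φ = 34.6°, δ = 6.5°, H = -37.50°: sin φ sin δ = 0.0643, cos φ cos δ cos H = 0.6488, so cos θ_z = 0.7131.
Air mass m = 1/cos θ_z = 1/0.7131 = 1.402; τ^m = 0.63^1.402 = 0.5232.
Surface direct beam = 1360 × 0.7131 × 0.5232 = 507.41 W/m².

507 W/m²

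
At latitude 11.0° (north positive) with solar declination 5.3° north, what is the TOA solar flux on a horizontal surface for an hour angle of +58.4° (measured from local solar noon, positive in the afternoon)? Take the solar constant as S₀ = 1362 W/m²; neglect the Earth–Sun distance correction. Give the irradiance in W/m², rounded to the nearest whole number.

722 W/m²

cos θ_z = sin φ sin δ + cos φ cos δ cos H = (0.1908)(0.0924) + (0.9816)(0.9957)(0.5240) = 0.5298.
Top-of-atmosphere irradiance = S₀ cos θ_z = 1362 × 0.5298 = 721.59 W/m².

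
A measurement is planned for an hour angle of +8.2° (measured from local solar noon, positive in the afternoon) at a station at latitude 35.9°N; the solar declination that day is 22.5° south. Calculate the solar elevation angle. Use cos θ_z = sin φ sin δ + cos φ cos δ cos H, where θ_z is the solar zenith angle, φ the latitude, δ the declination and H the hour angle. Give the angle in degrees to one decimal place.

cos θ_z = sin(35.9°) sin(-22.5°) + cos(35.9°) cos(-22.5°) cos(8.20°) = -0.2244 + 0.7407 = 0.5163.
θ_z = arccos(0.5163) = 58.92°, so the elevation is 90° − 58.92° = 31.08°.

31.1°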